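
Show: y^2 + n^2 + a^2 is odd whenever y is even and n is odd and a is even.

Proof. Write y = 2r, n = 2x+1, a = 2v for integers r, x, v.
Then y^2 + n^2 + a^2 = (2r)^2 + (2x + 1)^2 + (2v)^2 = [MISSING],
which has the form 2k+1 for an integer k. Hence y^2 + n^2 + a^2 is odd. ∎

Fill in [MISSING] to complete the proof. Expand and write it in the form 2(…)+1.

Expanding: (2r)^2 + (2x + 1)^2 + (2v)^2 = 4r^2 + 4v^2 + 4x^2 + 4x + 1.
Every term except the constant is even, so this is 2(2r^2 + 2v^2 + 2x^2 + 2x) + 1,
and 2r^2 + 2v^2 + 2x^2 + 2x ∈ ℤ gives the required form.

2(2r^2 + 2v^2 + 2x^2 + 2x) + 1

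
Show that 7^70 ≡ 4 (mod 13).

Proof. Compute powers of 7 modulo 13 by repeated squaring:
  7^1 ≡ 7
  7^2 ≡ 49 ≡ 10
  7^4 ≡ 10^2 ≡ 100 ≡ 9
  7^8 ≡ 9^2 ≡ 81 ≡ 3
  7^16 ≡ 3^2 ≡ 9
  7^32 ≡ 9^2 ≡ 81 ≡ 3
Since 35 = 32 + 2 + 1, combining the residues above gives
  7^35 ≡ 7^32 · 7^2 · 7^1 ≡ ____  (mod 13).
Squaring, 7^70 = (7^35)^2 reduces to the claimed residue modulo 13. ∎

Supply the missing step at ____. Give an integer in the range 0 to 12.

Multiply the listed residues: 3 · 10 · 7 = 30 → 210.
Reducing modulo 13: 210 = 16·13 + 2, so 7^35 ≡ 2.

2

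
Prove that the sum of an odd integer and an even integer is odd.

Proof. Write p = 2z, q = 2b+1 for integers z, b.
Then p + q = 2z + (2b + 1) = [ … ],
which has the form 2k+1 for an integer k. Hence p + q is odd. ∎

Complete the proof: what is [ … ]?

2(b + z) + 1

2z + (2b + 1) = 2b + 2z + 1
= 2(b + z) + 1.
Since b + z is an integer, the sum is of the form 2k+1 for an integer k.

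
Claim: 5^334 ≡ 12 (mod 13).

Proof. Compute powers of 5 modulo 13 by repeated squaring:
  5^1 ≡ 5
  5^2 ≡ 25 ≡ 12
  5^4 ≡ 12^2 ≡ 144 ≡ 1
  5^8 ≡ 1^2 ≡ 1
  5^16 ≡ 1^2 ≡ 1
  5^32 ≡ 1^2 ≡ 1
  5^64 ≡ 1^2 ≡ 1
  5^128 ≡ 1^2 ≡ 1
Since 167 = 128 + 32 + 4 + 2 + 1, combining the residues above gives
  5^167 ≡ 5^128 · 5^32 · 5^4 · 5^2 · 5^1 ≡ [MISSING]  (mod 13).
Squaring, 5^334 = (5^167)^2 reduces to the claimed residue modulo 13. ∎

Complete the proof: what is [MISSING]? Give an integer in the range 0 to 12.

8

Multiply the listed residues: 1 · 1 · 1 · 12 · 5 = 1 → 1 → 12 → 60.
Reducing modulo 13: 60 = 4·13 + 8, so 5^167 ≡ 8.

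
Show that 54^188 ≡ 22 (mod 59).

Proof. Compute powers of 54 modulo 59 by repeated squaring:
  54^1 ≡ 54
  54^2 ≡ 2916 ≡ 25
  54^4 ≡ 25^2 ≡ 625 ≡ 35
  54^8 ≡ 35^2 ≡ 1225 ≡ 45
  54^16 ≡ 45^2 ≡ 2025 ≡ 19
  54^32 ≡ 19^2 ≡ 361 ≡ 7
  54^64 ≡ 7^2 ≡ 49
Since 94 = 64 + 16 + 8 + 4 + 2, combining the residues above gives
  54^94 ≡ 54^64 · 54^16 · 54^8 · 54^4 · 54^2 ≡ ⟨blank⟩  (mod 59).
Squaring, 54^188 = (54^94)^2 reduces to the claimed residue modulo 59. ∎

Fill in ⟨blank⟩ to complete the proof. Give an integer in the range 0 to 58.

9

54^64 · 54^16 · 54^8 · 54^4 · 54^2 ≡ 49 · 19 · 45 · 35 · 25 = 36658125.
36658125 mod 59 = 9, so 54^94 ≡ 9 (mod 59).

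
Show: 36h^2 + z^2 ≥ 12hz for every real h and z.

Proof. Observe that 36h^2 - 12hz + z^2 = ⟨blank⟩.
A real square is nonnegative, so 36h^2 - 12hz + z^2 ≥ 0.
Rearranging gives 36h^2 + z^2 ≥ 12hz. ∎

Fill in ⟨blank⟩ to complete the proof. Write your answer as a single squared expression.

The leading and trailing coefficients are 6^2 and 1^2, and 12 = 2·6·1, so the trinomial is (6h - z)^2.
Hence 36h^2 - 12hz + z^2 ≥ 0.

(6h - z)^2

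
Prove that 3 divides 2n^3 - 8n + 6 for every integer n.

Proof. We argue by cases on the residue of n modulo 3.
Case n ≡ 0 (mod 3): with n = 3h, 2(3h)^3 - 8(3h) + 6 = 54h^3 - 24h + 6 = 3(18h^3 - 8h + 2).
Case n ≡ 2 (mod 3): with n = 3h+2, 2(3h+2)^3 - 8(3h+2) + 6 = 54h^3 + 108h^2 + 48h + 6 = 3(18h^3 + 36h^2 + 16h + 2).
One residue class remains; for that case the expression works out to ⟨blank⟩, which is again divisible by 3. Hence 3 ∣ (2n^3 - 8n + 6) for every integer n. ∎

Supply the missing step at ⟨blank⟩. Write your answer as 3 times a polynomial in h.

3(18h^3 + 18h^2 - 2h)

Only n ≡ 1 (mod 3) is unaccounted for. Put n = 3h+1:
2(3h+1)^3 - 8(3h+1) + 6 expands to 54h^3 + 54h^2 - 6h,
and factoring out 3 leaves 3(18h^3 + 18h^2 - 2h).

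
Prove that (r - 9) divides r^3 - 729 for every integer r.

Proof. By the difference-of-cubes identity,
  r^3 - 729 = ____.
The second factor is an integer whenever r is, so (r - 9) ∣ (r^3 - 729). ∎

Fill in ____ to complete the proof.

(r - 9)(r^2 + 9r + 81)

Polynomial division of r^3 - 729 by r - 9 leaves remainder 0 and quotient r^2 + 9r + 81.
Hence r^3 - 729 = (r - 9)(r^2 + 9r + 81).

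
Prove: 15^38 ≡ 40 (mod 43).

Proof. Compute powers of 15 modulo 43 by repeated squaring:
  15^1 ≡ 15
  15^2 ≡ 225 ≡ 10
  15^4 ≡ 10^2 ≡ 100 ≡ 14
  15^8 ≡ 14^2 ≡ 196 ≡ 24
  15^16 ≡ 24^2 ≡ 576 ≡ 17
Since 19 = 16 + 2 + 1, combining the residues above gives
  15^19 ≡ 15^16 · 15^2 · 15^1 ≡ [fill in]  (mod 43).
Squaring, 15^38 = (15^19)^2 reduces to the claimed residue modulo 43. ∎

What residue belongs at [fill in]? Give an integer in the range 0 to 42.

15^16 · 15^2 · 15^1 ≡ 17 · 10 · 15 = 2550.
2550 mod 43 = 13, so 15^19 ≡ 13 (mod 43).

13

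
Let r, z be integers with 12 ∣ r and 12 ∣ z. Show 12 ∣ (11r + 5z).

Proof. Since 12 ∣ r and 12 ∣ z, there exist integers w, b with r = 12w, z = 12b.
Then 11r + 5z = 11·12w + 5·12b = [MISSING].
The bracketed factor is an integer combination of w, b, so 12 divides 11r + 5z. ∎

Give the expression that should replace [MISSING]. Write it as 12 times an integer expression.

12(5b + 11w)

Pull the common 12 out of every term: 11·12w + 5·12b = 12(5b + 11w).
5b + 11w is an integer, which exhibits the divisibility.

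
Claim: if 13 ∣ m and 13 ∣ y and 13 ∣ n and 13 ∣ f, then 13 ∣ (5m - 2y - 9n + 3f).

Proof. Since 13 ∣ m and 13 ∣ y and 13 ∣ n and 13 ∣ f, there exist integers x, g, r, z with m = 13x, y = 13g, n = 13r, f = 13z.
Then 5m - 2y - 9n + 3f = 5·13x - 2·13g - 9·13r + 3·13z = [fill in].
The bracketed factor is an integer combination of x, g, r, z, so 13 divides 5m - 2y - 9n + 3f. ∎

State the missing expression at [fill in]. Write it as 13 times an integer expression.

Each term has a factor of 13: 5·13x - 2·13g - 9·13r + 3·13z = 13·(-2g - 9r + 5x + 3z).
Since -2g - 9r + 5x + 3z is an integer, 13 ∣ (5m - 2y - 9n + 3f).

13(-2g - 9r + 5x + 3z)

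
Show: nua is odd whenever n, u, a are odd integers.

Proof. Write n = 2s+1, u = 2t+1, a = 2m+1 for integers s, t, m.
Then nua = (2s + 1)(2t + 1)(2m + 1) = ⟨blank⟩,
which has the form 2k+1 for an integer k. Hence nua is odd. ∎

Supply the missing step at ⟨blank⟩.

2(4mst + 2ms + 2mt + m + 2st + s + t) + 1

(2s + 1)(2t + 1)(2m + 1) = 8mst + 4ms + 4mt + 2m + 4st + 2s + 2t + 1
= 2(4mst + 2ms + 2mt + m + 2st + s + t) + 1.
Since 4mst + 2ms + 2mt + m + 2st + s + t is an integer, the product is of the form 2k+1 for an integer k.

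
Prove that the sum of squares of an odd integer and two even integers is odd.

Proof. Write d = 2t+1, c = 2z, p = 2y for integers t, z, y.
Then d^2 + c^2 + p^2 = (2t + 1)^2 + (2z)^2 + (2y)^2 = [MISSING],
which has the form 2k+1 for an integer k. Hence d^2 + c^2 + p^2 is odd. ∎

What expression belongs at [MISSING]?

(2t + 1)^2 + (2z)^2 + (2y)^2 = 4t^2 + 4t + 4y^2 + 4z^2 + 1
= 2(2t^2 + 2t + 2y^2 + 2z^2) + 1.
Since 2t^2 + 2t + 2y^2 + 2z^2 is an integer, the sum of squares is of the form 2k+1 for an integer k.

2(2t^2 + 2t + 2y^2 + 2z^2) + 1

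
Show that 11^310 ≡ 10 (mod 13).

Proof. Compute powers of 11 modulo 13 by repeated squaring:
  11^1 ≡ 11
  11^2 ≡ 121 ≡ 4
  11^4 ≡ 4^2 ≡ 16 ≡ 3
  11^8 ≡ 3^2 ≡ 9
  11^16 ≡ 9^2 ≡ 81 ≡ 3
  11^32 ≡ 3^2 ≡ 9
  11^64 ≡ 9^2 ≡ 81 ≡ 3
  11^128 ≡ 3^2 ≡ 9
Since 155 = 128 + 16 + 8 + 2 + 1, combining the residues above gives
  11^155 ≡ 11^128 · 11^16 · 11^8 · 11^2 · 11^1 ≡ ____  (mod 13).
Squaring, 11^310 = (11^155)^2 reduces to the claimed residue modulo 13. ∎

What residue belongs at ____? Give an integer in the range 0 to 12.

6

11^128 · 11^16 · 11^8 · 11^2 · 11^1 ≡ 9 · 3 · 9 · 4 · 11 = 10692.
10692 mod 13 = 6, so 11^155 ≡ 6 (mod 13).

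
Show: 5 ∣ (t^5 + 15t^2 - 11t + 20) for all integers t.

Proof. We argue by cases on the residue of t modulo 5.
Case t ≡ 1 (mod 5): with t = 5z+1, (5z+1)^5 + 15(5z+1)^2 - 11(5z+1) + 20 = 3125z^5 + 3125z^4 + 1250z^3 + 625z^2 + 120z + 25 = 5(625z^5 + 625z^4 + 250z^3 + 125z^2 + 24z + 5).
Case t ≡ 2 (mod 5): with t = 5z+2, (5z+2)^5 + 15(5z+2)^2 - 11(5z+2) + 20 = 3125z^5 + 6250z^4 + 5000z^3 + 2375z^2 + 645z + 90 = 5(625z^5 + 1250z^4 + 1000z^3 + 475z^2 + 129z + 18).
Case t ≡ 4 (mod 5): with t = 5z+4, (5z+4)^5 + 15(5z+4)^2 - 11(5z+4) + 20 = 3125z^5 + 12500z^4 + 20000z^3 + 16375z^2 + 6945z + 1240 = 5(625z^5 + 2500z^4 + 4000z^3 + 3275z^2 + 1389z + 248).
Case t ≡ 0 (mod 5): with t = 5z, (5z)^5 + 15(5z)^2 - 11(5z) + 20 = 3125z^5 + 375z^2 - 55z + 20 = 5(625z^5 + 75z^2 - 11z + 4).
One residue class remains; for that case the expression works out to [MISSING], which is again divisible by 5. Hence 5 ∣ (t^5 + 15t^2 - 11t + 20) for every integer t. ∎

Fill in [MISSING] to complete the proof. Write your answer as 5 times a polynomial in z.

5(625z^5 + 1875z^4 + 2250z^3 + 1425z^2 + 484z + 73)

The residues treated are {1, 2, 4, 0}, so the missing case is t ≡ 3 (mod 5); write t = 5z+3.
Then (5z+3)^5 + 15(5z+3)^2 - 11(5z+3) + 20 = 3125z^5 + 9375z^4 + 11250z^3 + 7125z^2 + 2420z + 365 = 5(625z^5 + 1875z^4 + 2250z^3 + 1425z^2 + 484z + 73).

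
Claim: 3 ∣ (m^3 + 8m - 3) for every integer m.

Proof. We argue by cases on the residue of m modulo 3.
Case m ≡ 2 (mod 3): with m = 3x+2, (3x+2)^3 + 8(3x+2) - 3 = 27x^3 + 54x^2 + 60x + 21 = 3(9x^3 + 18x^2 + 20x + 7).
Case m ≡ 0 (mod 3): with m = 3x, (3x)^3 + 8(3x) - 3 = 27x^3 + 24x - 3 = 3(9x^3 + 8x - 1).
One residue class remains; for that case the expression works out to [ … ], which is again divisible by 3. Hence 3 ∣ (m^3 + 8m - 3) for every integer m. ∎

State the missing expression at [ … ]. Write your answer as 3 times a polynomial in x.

The residues treated are {2, 0}, so the missing case is m ≡ 1 (mod 3); write m = 3x+1.
Then (3x+1)^3 + 8(3x+1) - 3 = 27x^3 + 27x^2 + 33x + 6 = 3(9x^3 + 9x^2 + 11x + 2).

3(9x^3 + 9x^2 + 11x + 2)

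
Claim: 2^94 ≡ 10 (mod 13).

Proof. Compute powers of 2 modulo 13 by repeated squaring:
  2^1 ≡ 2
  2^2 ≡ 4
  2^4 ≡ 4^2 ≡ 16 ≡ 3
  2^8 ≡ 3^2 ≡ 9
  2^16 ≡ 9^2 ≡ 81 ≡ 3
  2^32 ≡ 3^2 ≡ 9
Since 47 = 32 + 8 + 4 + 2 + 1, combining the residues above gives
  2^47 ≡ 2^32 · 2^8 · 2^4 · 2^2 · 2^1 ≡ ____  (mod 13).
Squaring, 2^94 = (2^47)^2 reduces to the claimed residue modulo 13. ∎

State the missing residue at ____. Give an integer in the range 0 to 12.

2^32 · 2^8 · 2^4 · 2^2 · 2^1 ≡ 9 · 9 · 3 · 4 · 2 = 1944.
1944 mod 13 = 7, so 2^47 ≡ 7 (mod 13).

7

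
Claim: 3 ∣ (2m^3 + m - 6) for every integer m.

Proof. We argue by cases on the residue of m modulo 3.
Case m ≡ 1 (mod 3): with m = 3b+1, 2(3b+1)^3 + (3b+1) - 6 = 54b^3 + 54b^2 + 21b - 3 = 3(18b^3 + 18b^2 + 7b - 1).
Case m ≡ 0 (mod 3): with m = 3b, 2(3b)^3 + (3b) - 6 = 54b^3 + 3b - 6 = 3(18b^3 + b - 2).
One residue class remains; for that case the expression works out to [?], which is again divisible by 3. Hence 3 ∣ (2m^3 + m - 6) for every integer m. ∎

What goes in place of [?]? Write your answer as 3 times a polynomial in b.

Only m ≡ 2 (mod 3) is unaccounted for. Put m = 3b+2:
2(3b+2)^3 + (3b+2) - 6 expands to 54b^3 + 108b^2 + 75b + 12,
and factoring out 3 leaves 3(18b^3 + 36b^2 + 25b + 4).

3(18b^3 + 36b^2 + 25b + 4)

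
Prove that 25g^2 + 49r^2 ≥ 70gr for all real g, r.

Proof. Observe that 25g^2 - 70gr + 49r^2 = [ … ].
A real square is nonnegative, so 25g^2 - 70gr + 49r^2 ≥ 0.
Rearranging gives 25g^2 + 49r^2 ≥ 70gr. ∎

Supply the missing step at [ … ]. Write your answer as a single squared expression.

25g^2 - 70gr + 49r^2 is a perfect-square trinomial: the outer terms are (5g)^2 and (7r)^2, and the cross term is -2·5g·7r.
So 25g^2 - 70gr + 49r^2 = (5g - 7r)^2 ≥ 0.

(5g - 7r)^2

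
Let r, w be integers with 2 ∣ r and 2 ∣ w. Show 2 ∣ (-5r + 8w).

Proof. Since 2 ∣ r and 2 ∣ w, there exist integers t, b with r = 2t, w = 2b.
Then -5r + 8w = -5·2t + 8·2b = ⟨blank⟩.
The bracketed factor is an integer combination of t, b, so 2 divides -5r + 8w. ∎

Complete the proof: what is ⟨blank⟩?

Pull the common 2 out of every term: -5·2t + 8·2b = 2(8b - 5t).
8b - 5t is an integer, which exhibits the divisibility.

2(8b - 5t)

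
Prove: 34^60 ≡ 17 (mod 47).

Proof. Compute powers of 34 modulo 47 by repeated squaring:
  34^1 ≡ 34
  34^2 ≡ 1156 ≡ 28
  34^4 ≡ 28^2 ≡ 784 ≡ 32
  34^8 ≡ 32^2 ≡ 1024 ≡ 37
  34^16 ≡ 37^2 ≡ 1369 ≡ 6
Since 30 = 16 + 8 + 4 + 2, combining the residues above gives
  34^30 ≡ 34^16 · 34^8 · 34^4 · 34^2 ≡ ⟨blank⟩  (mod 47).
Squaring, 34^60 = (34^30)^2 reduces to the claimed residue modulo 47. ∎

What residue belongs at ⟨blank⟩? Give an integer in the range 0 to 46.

8

34^16 · 34^8 · 34^4 · 34^2 ≡ 6 · 37 · 32 · 28 = 198912.
198912 mod 47 = 8, so 34^30 ≡ 8 (mod 47).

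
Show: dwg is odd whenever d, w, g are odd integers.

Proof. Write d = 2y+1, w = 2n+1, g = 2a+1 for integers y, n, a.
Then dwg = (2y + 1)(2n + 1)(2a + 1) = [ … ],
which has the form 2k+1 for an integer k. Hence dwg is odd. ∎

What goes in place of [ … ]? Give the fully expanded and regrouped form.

2(4any + 2an + 2ay + a + 2ny + n + y) + 1

Expanding: (2y + 1)(2n + 1)(2a + 1) = 8any + 4an + 4ay + 2a + 4ny + 2n + 2y + 1.
Every term except the constant is even, so this is 2(4any + 2an + 2ay + a + 2ny + n + y) + 1,
and 4any + 2an + 2ay + a + 2ny + n + y ∈ ℤ gives the required form.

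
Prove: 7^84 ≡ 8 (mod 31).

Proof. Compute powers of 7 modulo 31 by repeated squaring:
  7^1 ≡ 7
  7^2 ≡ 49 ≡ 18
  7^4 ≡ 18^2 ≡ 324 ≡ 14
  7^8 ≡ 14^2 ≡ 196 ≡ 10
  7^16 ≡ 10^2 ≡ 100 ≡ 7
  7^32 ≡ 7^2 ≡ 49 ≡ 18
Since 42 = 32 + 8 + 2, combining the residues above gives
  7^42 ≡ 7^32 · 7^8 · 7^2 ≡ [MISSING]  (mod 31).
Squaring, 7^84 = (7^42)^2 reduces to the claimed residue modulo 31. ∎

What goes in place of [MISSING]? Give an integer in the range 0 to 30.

7^32 · 7^8 · 7^2 ≡ 18 · 10 · 18 = 3240.
3240 mod 31 = 16, so 7^42 ≡ 16 (mod 31).

16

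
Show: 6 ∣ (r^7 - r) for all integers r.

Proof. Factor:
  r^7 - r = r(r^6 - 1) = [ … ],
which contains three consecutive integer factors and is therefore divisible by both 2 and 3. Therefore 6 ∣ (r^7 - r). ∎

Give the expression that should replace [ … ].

(r - 1)r(r + 1)(r^4 + r^2 + 1)

r^6 - 1 = (r^2 - 1)(r^4 + r^2 + 1), and r^2 - 1 = (r-1)(r+1).
So r(r^6 - 1) = (r - 1)r(r + 1)(r^4 + r^2 + 1).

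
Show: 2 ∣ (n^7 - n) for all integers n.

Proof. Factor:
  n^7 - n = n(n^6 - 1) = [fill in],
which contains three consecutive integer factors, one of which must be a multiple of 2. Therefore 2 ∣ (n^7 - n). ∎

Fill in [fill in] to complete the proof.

(n - 1)n(n + 1)(n^4 + n^2 + 1)

n^6 - 1 = (n^2 - 1)(n^4 + n^2 + 1), and n^2 - 1 = (n-1)(n+1).
So n(n^6 - 1) = (n - 1)n(n + 1)(n^4 + n^2 + 1).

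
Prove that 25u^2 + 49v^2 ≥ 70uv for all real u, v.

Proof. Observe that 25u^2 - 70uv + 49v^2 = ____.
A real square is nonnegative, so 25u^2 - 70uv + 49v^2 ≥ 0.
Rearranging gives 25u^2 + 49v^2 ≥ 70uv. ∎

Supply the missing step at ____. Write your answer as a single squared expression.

(5u - 7v)^2

25u^2 - 70uv + 49v^2 is a perfect-square trinomial: the outer terms are (5u)^2 and (7v)^2, and the cross term is -2·5u·7v.
So 25u^2 - 70uv + 49v^2 = (5u - 7v)^2 ≥ 0.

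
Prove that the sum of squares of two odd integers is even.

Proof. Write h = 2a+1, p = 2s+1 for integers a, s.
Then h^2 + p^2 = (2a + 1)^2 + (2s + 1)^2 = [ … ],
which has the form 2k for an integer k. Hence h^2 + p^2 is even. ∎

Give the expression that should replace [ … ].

(2a + 1)^2 + (2s + 1)^2 = 4a^2 + 4a + 4s^2 + 4s + 2
= 2(2a^2 + 2a + 2s^2 + 2s + 1).
Since 2a^2 + 2a + 2s^2 + 2s + 1 is an integer, the sum of squares is of the form 2k for an integer k.

2(2a^2 + 2a + 2s^2 + 2s + 1)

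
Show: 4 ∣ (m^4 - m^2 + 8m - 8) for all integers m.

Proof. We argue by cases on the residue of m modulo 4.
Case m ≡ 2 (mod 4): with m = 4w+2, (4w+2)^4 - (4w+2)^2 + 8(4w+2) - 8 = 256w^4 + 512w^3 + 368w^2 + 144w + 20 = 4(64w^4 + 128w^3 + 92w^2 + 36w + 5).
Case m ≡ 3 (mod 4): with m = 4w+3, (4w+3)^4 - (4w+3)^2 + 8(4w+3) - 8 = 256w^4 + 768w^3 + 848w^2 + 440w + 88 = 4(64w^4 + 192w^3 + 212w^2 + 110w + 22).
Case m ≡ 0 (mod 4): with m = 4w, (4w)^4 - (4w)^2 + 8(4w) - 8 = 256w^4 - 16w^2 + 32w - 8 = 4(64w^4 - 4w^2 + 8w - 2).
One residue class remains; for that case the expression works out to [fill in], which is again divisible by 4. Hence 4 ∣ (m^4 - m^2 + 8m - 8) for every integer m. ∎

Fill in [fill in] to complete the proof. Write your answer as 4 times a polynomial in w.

The residues treated are {2, 3, 0}, so the missing case is m ≡ 1 (mod 4); write m = 4w+1.
Then (4w+1)^4 - (4w+1)^2 + 8(4w+1) - 8 = 256w^4 + 256w^3 + 80w^2 + 40w = 4(64w^4 + 64w^3 + 20w^2 + 10w).

4(64w^4 + 64w^3 + 20w^2 + 10w)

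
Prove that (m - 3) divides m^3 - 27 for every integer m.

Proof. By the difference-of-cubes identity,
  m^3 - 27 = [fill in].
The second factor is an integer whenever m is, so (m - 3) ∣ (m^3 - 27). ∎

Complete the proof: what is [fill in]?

(m - 3)(m^2 + 3m + 9)

Polynomial division of m^3 - 27 by m - 3 leaves remainder 0 and quotient m^2 + 3m + 9.
Hence m^3 - 27 = (m - 3)(m^2 + 3m + 9).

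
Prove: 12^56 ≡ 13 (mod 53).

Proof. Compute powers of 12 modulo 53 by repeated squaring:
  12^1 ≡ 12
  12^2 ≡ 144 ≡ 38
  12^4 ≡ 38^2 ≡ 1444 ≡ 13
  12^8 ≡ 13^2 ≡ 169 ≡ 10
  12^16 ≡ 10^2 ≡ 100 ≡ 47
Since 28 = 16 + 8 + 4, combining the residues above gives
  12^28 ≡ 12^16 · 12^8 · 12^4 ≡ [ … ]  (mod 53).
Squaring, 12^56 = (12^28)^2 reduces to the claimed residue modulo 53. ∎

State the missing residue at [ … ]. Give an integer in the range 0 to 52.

12^16 · 12^8 · 12^4 ≡ 47 · 10 · 13 = 6110.
6110 mod 53 = 15, so 12^28 ≡ 15 (mod 53).

15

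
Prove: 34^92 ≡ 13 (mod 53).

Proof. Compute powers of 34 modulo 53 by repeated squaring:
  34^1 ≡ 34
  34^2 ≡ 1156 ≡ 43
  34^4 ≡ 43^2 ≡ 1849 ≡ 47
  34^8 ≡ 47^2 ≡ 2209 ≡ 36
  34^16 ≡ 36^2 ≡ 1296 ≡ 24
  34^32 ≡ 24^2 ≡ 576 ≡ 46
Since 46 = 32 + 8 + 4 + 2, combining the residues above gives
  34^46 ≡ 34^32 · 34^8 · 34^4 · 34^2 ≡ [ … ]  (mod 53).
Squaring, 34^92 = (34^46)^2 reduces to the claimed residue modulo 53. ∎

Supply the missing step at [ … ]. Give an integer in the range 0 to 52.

38

34^32 · 34^8 · 34^4 · 34^2 ≡ 46 · 36 · 47 · 43 = 3346776.
3346776 mod 53 = 38, so 34^46 ≡ 38 (mod 53).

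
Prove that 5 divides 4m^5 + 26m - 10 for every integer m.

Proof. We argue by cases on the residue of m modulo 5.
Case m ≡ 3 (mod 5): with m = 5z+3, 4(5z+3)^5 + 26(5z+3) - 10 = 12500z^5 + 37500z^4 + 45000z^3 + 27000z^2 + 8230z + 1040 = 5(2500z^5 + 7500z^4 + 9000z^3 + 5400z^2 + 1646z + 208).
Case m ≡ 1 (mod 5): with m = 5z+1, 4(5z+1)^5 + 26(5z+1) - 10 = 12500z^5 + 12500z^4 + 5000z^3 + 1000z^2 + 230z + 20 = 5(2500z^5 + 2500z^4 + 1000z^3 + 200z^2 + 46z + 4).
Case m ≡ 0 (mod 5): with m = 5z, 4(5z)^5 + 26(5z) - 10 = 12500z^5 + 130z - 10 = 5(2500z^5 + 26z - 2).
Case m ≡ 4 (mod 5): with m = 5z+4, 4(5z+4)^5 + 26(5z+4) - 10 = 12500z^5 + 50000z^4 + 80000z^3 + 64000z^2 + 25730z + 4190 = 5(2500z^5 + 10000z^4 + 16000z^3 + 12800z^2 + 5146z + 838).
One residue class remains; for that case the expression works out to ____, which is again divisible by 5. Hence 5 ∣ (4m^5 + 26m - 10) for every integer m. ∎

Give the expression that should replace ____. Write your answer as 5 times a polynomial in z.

Only m ≡ 2 (mod 5) is unaccounted for. Put m = 5z+2:
4(5z+2)^5 + 26(5z+2) - 10 expands to 12500z^5 + 25000z^4 + 20000z^3 + 8000z^2 + 1730z + 170,
and factoring out 5 leaves 5(2500z^5 + 5000z^4 + 4000z^3 + 1600z^2 + 346z + 34).

5(2500z^5 + 5000z^4 + 4000z^3 + 1600z^2 + 346z + 34)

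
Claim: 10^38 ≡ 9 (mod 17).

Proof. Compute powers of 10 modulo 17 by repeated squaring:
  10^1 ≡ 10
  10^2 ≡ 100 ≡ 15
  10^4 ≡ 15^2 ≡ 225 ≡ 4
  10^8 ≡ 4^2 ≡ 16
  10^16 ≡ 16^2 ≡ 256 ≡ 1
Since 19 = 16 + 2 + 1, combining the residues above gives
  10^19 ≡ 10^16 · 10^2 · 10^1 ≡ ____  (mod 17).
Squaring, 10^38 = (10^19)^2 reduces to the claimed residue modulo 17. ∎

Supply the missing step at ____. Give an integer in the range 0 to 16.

14

10^16 · 10^2 · 10^1 ≡ 1 · 15 · 10 = 150.
150 mod 17 = 14, so 10^19 ≡ 14 (mod 17).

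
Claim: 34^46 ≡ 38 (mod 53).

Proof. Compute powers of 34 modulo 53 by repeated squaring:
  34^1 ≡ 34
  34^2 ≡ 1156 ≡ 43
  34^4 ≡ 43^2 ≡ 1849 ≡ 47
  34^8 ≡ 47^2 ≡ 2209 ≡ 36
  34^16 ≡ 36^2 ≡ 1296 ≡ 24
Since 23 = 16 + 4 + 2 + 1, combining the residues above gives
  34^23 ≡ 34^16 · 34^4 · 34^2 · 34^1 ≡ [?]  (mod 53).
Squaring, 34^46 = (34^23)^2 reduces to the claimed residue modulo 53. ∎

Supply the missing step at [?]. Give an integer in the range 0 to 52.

41

34^16 · 34^4 · 34^2 · 34^1 ≡ 24 · 47 · 43 · 34 = 1649136.
1649136 mod 53 = 41, so 34^23 ≡ 41 (mod 53).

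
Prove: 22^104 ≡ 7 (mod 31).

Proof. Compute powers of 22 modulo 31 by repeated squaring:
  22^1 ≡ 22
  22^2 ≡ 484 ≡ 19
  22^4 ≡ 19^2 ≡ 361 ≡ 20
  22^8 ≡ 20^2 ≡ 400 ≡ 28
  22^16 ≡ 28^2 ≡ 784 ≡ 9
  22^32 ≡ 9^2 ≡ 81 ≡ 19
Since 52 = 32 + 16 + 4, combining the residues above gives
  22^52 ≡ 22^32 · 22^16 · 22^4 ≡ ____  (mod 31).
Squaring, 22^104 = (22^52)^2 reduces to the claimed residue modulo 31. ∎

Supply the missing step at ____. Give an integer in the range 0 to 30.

Multiply the listed residues: 19 · 9 · 20 = 171 → 3420.
Reducing modulo 31: 3420 = 110·31 + 10, so 22^52 ≡ 10.

10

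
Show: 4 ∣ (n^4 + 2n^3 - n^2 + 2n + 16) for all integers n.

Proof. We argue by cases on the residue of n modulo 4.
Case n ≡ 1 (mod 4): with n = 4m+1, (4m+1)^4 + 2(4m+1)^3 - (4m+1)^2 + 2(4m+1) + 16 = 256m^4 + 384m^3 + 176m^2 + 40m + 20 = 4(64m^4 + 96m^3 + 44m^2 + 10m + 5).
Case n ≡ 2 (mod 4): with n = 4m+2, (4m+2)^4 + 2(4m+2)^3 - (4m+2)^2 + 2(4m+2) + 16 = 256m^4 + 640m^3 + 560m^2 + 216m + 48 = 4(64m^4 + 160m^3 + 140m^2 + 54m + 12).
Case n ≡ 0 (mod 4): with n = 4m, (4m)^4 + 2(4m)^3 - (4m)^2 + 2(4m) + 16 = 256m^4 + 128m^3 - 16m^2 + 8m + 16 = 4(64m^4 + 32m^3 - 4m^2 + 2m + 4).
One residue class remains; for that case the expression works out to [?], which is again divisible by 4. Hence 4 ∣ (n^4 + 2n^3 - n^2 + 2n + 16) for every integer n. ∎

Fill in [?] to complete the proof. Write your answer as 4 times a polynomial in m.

The residues treated are {1, 2, 0}, so the missing case is n ≡ 3 (mod 4); write n = 4m+3.
Then (4m+3)^4 + 2(4m+3)^3 - (4m+3)^2 + 2(4m+3) + 16 = 256m^4 + 896m^3 + 1136m^2 + 632m + 148 = 4(64m^4 + 224m^3 + 284m^2 + 158m + 37).

4(64m^4 + 224m^3 + 284m^2 + 158m + 37)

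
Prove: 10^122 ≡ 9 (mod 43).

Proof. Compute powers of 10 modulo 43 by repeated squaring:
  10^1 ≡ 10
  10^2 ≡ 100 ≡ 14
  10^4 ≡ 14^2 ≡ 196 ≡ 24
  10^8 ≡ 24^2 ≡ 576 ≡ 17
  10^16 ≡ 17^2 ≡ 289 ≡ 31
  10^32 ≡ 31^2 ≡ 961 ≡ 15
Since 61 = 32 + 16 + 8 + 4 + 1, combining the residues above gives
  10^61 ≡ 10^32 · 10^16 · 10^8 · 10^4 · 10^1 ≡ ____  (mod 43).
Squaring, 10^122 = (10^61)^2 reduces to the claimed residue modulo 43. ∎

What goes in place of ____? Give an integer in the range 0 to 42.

Multiply the listed residues: 15 · 31 · 17 · 24 · 10 = 465 → 7905 → 189720 → 1897200.
Reducing modulo 43: 1897200 = 44120·43 + 40, so 10^61 ≡ 40.

40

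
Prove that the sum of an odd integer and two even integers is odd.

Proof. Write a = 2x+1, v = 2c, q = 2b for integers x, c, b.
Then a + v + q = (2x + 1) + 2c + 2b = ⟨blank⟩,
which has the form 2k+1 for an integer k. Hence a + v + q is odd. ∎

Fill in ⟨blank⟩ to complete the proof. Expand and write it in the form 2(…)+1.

2(b + c + x) + 1

(2x + 1) + 2c + 2b = 2b + 2c + 2x + 1
= 2(b + c + x) + 1.
Since b + c + x is an integer, the sum is of the form 2k+1 for an integer k.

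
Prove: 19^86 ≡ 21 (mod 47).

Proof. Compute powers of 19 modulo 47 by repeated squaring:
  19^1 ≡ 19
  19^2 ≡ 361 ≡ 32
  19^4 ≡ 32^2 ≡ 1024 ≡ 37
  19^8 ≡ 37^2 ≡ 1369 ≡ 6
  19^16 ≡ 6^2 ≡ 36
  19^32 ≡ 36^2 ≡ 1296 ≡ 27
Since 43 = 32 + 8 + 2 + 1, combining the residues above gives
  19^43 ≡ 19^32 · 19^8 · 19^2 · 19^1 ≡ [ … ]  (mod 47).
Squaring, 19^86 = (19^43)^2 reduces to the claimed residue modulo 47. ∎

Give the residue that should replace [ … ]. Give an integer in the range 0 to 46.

19^32 · 19^8 · 19^2 · 19^1 ≡ 27 · 6 · 32 · 19 = 98496.
98496 mod 47 = 31, so 19^43 ≡ 31 (mod 47).

31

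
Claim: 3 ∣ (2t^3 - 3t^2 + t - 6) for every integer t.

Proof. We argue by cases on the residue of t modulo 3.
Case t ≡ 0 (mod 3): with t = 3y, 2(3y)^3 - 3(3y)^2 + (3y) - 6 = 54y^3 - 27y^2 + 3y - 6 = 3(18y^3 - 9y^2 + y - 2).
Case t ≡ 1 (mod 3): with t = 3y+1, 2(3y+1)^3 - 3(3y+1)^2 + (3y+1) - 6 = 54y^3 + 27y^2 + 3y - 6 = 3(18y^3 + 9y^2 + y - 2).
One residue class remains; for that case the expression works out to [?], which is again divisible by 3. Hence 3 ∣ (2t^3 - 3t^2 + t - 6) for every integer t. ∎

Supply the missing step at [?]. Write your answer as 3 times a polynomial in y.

The residues treated are {0, 1}, so the missing case is t ≡ 2 (mod 3); write t = 3y+2.
Then 2(3y+2)^3 - 3(3y+2)^2 + (3y+2) - 6 = 54y^3 + 81y^2 + 39y = 3(18y^3 + 27y^2 + 13y).

3(18y^3 + 27y^2 + 13y)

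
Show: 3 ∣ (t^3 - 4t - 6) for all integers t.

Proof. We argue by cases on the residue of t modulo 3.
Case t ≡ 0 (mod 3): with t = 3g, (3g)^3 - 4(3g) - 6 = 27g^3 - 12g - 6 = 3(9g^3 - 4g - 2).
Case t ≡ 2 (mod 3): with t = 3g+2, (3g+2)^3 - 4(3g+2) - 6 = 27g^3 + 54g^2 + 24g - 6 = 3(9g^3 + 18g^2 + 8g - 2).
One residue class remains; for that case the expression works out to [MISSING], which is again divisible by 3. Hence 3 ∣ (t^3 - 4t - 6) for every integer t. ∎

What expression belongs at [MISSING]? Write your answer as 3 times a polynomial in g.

The residues treated are {0, 2}, so the missing case is t ≡ 1 (mod 3); write t = 3g+1.
Then (3g+1)^3 - 4(3g+1) - 6 = 27g^3 + 27g^2 - 3g - 9 = 3(9g^3 + 9g^2 - g - 3).

3(9g^3 + 9g^2 - g - 3)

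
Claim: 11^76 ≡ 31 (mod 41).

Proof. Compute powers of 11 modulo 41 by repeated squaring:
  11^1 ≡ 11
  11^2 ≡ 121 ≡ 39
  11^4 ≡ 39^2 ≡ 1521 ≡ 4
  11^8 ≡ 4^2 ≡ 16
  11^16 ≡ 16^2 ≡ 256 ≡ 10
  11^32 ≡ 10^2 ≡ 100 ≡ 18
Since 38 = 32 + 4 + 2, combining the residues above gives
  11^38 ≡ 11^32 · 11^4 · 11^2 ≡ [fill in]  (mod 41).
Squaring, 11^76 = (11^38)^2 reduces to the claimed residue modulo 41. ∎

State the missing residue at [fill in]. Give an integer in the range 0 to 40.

20

11^32 · 11^4 · 11^2 ≡ 18 · 4 · 39 = 2808.
2808 mod 41 = 20, so 11^38 ≡ 20 (mod 41).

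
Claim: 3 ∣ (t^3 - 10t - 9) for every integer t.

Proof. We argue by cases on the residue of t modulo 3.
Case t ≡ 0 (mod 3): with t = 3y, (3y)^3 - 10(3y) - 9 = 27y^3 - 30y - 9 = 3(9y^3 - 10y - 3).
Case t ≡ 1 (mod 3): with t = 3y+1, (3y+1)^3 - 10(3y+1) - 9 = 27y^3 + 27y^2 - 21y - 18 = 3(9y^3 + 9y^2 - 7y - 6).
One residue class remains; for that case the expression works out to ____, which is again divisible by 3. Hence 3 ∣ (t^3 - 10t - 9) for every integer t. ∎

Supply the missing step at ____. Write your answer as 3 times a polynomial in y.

3(9y^3 + 18y^2 + 2y - 7)

The residues treated are {0, 1}, so the missing case is t ≡ 2 (mod 3); write t = 3y+2.
Then (3y+2)^3 - 10(3y+2) - 9 = 27y^3 + 54y^2 + 6y - 21 = 3(9y^3 + 18y^2 + 2y - 7).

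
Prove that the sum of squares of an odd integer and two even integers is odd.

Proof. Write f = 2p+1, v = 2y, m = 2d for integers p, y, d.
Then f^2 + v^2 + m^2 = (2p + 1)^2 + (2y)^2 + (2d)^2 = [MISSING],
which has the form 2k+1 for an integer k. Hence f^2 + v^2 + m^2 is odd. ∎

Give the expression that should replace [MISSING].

2(2d^2 + 2p^2 + 2p + 2y^2) + 1

(2p + 1)^2 + (2y)^2 + (2d)^2 = 4d^2 + 4p^2 + 4p + 4y^2 + 1
= 2(2d^2 + 2p^2 + 2p + 2y^2) + 1.
Since 2d^2 + 2p^2 + 2p + 2y^2 is an integer, the sum of squares is of the form 2k+1 for an integer k.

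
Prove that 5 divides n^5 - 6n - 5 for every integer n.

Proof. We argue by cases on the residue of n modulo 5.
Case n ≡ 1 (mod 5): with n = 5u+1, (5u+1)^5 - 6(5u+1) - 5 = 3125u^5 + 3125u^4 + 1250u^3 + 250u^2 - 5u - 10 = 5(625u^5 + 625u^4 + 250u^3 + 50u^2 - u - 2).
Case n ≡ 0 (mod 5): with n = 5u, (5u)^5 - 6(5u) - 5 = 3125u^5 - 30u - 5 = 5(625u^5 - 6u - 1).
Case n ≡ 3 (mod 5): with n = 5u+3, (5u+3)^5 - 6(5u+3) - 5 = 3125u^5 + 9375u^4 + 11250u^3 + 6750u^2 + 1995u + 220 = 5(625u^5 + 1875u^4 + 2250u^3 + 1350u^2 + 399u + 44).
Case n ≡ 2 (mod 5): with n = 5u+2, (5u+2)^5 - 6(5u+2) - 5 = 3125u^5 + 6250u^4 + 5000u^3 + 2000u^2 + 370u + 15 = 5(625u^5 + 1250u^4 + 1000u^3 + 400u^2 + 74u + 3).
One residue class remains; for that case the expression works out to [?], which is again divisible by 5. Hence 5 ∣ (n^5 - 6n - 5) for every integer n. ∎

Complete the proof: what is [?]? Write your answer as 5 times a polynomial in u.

The residues treated are {1, 0, 3, 2}, so the missing case is n ≡ 4 (mod 5); write n = 5u+4.
Then (5u+4)^5 - 6(5u+4) - 5 = 3125u^5 + 12500u^4 + 20000u^3 + 16000u^2 + 6370u + 995 = 5(625u^5 + 2500u^4 + 4000u^3 + 3200u^2 + 1274u + 199).

5(625u^5 + 2500u^4 + 4000u^3 + 3200u^2 + 1274u + 199)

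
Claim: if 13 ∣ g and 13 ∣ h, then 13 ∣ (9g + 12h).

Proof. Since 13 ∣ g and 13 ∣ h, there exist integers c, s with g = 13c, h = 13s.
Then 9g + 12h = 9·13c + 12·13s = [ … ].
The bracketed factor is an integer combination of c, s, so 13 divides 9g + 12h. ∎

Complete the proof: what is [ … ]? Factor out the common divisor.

Each term has a factor of 13: 9·13c + 12·13s = 13·(9c + 12s).
Since 9c + 12s is an integer, 13 ∣ (9g + 12h).

13(9c + 12s)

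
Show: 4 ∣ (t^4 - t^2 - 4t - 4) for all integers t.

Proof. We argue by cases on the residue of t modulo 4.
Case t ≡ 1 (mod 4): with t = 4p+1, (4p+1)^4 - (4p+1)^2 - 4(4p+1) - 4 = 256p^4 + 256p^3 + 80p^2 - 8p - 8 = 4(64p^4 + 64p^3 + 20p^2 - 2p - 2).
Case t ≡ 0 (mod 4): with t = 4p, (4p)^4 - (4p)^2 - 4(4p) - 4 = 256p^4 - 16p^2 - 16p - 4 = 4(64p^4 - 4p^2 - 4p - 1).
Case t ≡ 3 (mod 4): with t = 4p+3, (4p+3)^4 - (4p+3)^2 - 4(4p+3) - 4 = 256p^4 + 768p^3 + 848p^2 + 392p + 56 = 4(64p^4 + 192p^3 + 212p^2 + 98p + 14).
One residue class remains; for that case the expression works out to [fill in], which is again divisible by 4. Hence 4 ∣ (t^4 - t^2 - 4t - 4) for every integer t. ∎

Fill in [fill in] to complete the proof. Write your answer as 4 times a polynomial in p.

4(64p^4 + 128p^3 + 92p^2 + 24p)

Only t ≡ 2 (mod 4) is unaccounted for. Put t = 4p+2:
(4p+2)^4 - (4p+2)^2 - 4(4p+2) - 4 expands to 256p^4 + 512p^3 + 368p^2 + 96p,
and factoring out 4 leaves 4(64p^4 + 128p^3 + 92p^2 + 24p).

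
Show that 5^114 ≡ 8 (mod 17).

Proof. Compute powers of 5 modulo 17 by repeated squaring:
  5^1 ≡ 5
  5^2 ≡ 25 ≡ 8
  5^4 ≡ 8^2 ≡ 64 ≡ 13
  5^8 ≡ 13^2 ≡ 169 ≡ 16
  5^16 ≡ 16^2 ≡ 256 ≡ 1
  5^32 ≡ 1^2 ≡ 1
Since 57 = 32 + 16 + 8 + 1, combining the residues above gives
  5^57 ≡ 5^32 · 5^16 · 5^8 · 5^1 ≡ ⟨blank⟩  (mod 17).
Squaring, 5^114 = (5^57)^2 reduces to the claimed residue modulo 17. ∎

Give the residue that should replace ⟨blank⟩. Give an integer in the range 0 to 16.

12

5^32 · 5^16 · 5^8 · 5^1 ≡ 1 · 1 · 16 · 5 = 80.
80 mod 17 = 12, so 5^57 ≡ 12 (mod 17).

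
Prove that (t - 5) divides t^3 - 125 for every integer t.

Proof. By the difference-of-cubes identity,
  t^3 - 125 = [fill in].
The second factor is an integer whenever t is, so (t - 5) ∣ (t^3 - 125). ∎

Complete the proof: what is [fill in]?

Polynomial division of t^3 - 125 by t - 5 leaves remainder 0 and quotient t^2 + 5t + 25.
Hence t^3 - 125 = (t - 5)(t^2 + 5t + 25).

(t - 5)(t^2 + 5t + 25)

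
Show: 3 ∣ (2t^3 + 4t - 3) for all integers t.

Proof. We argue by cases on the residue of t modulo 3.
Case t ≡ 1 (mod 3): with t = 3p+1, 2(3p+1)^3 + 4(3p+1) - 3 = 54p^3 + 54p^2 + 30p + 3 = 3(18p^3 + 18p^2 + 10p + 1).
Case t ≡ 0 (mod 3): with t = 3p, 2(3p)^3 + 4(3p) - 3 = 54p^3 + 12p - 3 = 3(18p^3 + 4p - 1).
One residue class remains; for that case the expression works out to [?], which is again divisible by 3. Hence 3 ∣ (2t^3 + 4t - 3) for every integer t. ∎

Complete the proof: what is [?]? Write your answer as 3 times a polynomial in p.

Only t ≡ 2 (mod 3) is unaccounted for. Put t = 3p+2:
2(3p+2)^3 + 4(3p+2) - 3 expands to 54p^3 + 108p^2 + 84p + 21,
and factoring out 3 leaves 3(18p^3 + 36p^2 + 28p + 7).

3(18p^3 + 36p^2 + 28p + 7)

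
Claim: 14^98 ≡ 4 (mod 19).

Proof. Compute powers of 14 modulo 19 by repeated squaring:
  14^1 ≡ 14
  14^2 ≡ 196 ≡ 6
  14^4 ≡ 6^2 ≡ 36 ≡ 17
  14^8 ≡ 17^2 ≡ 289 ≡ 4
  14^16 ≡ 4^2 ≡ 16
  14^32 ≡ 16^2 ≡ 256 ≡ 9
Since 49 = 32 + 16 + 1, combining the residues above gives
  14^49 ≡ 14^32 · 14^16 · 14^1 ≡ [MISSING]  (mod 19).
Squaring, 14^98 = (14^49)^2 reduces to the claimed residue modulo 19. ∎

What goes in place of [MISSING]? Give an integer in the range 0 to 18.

14^32 · 14^16 · 14^1 ≡ 9 · 16 · 14 = 2016.
2016 mod 19 = 2, so 14^49 ≡ 2 (mod 19).

2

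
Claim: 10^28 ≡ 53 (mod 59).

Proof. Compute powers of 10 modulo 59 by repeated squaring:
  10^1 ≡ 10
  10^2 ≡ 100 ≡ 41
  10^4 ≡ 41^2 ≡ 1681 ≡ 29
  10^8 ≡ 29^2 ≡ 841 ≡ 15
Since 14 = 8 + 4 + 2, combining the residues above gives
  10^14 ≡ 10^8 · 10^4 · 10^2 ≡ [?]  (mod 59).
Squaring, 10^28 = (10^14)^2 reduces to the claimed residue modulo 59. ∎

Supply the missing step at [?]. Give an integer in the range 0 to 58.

Multiply the listed residues: 15 · 29 · 41 = 435 → 17835.
Reducing modulo 59: 17835 = 302·59 + 17, so 10^14 ≡ 17.

17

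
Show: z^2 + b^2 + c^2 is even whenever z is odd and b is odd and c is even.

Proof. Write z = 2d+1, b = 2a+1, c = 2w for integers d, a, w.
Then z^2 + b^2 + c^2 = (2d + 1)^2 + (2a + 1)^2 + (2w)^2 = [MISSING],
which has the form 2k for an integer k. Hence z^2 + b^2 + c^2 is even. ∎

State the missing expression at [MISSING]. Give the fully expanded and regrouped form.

(2d + 1)^2 + (2a + 1)^2 + (2w)^2 = 4a^2 + 4a + 4d^2 + 4d + 4w^2 + 2
= 2(2a^2 + 2a + 2d^2 + 2d + 2w^2 + 1).
Since 2a^2 + 2a + 2d^2 + 2d + 2w^2 + 1 is an integer, the sum of squares is of the form 2k for an integer k.

2(2a^2 + 2a + 2d^2 + 2d + 2w^2 + 1)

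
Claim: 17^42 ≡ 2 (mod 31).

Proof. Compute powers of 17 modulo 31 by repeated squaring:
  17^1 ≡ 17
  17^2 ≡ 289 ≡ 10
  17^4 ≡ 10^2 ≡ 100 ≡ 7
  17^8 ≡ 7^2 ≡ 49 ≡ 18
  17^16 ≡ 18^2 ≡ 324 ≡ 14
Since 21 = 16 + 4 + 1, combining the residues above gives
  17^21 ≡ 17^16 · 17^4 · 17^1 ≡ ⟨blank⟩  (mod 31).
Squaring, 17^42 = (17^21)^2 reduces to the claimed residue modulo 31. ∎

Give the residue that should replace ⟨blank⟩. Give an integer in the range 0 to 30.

Multiply the listed residues: 14 · 7 · 17 = 98 → 1666.
Reducing modulo 31: 1666 = 53·31 + 23, so 17^21 ≡ 23.

23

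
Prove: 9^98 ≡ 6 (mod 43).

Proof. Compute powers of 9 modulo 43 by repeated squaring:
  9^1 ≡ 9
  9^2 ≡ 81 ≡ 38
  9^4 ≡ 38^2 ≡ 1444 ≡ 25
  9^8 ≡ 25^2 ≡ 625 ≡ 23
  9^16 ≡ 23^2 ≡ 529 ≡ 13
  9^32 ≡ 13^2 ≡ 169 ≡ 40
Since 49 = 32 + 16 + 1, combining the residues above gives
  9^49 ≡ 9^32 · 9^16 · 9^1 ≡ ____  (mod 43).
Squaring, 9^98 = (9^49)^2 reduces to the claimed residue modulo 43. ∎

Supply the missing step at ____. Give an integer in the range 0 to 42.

Multiply the listed residues: 40 · 13 · 9 = 520 → 4680.
Reducing modulo 43: 4680 = 108·43 + 36, so 9^49 ≡ 36.

36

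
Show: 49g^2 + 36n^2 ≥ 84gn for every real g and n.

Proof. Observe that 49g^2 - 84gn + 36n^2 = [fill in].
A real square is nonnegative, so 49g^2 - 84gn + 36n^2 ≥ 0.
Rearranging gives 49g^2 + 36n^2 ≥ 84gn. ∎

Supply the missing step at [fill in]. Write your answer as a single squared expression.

(7g - 6n)^2

The leading and trailing coefficients are 7^2 and 6^2, and 84 = 2·7·6, so the trinomial is (7g - 6n)^2.
Hence 49g^2 - 84gn + 36n^2 ≥ 0.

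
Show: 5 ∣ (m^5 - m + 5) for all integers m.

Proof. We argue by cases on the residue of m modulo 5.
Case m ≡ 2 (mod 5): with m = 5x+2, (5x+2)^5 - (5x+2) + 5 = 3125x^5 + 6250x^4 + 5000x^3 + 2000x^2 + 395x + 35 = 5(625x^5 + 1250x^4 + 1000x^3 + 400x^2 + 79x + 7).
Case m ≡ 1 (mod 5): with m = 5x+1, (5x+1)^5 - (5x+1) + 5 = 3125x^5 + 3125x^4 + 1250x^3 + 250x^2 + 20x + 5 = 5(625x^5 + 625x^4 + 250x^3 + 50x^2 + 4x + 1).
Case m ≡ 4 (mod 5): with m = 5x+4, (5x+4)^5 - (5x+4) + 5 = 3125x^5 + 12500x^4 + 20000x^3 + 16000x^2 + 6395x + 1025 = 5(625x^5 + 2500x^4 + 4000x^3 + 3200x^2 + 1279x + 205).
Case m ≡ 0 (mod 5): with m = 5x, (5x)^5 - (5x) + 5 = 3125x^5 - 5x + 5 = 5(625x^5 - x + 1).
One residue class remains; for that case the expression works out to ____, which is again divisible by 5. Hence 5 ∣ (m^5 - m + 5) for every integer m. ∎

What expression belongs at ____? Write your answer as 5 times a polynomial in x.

5(625x^5 + 1875x^4 + 2250x^3 + 1350x^2 + 404x + 49)

The residues treated are {2, 1, 4, 0}, so the missing case is m ≡ 3 (mod 5); write m = 5x+3.
Then (5x+3)^5 - (5x+3) + 5 = 3125x^5 + 9375x^4 + 11250x^3 + 6750x^2 + 2020x + 245 = 5(625x^5 + 1875x^4 + 2250x^3 + 1350x^2 + 404x + 49).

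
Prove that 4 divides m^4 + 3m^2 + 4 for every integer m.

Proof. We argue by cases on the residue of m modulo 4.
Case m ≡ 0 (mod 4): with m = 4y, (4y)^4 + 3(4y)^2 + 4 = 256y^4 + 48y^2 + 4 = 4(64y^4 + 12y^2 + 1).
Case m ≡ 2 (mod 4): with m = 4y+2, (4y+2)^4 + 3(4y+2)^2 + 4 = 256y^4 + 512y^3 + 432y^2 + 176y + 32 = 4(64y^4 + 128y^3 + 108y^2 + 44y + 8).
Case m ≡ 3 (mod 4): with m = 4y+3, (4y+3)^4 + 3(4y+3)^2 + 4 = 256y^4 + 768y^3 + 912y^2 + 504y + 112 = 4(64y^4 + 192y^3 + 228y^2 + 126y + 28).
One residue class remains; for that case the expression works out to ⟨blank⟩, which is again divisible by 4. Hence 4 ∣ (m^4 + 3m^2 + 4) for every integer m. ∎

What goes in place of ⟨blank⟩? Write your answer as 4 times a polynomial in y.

The residues treated are {0, 2, 3}, so the missing case is m ≡ 1 (mod 4); write m = 4y+1.
Then (4y+1)^4 + 3(4y+1)^2 + 4 = 256y^4 + 256y^3 + 144y^2 + 40y + 8 = 4(64y^4 + 64y^3 + 36y^2 + 10y + 2).

4(64y^4 + 64y^3 + 36y^2 + 10y + 2)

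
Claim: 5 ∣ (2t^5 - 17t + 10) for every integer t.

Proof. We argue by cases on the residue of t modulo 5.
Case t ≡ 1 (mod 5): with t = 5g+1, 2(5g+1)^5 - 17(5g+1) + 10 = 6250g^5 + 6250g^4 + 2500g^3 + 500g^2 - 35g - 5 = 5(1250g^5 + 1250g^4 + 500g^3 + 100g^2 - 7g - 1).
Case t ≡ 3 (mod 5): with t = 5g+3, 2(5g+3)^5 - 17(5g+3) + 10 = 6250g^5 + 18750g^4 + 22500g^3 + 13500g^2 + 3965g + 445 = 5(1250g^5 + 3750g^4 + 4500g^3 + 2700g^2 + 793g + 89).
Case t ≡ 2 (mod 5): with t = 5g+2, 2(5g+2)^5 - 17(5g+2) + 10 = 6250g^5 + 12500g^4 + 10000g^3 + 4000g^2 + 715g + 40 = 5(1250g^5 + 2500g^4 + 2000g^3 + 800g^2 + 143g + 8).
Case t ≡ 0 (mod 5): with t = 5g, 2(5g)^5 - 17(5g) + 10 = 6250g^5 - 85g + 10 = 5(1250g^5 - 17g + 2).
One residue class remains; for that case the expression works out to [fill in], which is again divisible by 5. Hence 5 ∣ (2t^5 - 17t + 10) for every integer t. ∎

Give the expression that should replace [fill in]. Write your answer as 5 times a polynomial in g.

5(1250g^5 + 5000g^4 + 8000g^3 + 6400g^2 + 2543g + 398)

Only t ≡ 4 (mod 5) is unaccounted for. Put t = 5g+4:
2(5g+4)^5 - 17(5g+4) + 10 expands to 6250g^5 + 25000g^4 + 40000g^3 + 32000g^2 + 12715g + 1990,
and factoring out 5 leaves 5(1250g^5 + 5000g^4 + 8000g^3 + 6400g^2 + 2543g + 398).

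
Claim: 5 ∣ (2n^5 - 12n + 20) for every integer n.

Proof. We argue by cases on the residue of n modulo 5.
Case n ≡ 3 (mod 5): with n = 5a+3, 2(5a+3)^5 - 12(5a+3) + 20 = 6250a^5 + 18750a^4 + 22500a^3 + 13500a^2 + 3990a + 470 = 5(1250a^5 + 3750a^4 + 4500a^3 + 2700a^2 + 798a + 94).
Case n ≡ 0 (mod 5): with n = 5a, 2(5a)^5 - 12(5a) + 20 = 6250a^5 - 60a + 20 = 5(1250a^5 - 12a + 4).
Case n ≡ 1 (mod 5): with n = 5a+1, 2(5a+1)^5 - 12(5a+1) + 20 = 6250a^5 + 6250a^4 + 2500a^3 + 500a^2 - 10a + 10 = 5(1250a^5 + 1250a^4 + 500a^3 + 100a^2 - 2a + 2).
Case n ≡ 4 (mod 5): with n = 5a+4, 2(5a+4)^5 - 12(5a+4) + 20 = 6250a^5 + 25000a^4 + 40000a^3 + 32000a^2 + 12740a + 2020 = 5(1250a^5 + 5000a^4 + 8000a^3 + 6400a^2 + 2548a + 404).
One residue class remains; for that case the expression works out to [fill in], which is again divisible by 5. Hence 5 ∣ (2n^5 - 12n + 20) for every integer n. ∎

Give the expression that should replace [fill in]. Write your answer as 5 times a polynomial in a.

The residues treated are {3, 0, 1, 4}, so the missing case is n ≡ 2 (mod 5); write n = 5a+2.
Then 2(5a+2)^5 - 12(5a+2) + 20 = 6250a^5 + 12500a^4 + 10000a^3 + 4000a^2 + 740a + 60 = 5(1250a^5 + 2500a^4 + 2000a^3 + 800a^2 + 148a + 12).

5(1250a^5 + 2500a^4 + 2000a^3 + 800a^2 + 148a + 12)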